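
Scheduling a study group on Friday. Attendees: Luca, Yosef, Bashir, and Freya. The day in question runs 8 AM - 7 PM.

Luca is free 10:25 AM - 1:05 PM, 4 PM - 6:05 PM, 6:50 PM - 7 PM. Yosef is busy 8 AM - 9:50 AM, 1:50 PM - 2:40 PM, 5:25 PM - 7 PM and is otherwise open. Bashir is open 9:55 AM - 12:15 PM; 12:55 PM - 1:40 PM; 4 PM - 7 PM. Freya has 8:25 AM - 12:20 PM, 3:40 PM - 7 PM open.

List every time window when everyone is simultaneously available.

10:25-12:15, 16:00-17:25

Luca free: 10:25-13:05, 16:00-18:05, 18:50-19:00.
Yosef free: 09:50-13:50, 14:40-17:25 (invert busy blocks within the working day).
Bashir free: 09:55-12:15, 12:55-13:40, 16:00-19:00.
Freya free: 08:25-12:20, 15:40-19:00.
Luca ∩ Yosef: 10:25-13:05, 16:00-17:25.
Luca ∩ Yosef ∩ Bashir: 10:25-12:15, 12:55-13:05, 16:00-17:25.
Luca ∩ Yosef ∩ Bashir ∩ Freya: 10:25-12:15, 16:00-17:25.
Those are the intersection windows.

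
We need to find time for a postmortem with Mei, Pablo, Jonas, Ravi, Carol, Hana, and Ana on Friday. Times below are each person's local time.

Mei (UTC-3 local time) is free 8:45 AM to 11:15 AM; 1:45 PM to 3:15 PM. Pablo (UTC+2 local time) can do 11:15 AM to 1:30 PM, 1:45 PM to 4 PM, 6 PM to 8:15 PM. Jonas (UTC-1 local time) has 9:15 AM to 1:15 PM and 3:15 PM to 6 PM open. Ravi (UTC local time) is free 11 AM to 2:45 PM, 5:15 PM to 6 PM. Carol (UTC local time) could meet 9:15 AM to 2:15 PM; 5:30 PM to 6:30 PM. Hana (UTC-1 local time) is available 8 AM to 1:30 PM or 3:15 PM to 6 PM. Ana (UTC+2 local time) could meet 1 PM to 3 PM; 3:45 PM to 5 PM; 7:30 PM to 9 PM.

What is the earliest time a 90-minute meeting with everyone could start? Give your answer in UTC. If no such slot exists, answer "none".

Mei in UTC: 11:45-14:15, 16:45-18:15 (add 3h to convert from UTC-3).
Pablo in UTC: 09:15-11:30, 11:45-14:00, 16:00-18:15 (subtract 2h to convert from UTC+2).
Jonas in UTC: 10:15-14:15, 16:15-19:00 (add 1h to convert from UTC-1).
Ravi in UTC: 11:00-14:45, 17:15-18:00.
Carol in UTC: 09:15-14:15, 17:30-18:30.
Hana in UTC: 09:00-14:30, 16:15-19:00 (add 1h to convert from UTC-1).
Ana in UTC: 11:00-13:00, 13:45-15:00, 17:30-19:00 (subtract 2h to convert from UTC+2).
Mei ∩ Pablo: 11:45-14:00, 16:45-18:15.
Mei ∩ Pablo ∩ Jonas: 11:45-14:00, 16:45-18:15.
Mei ∩ Pablo ∩ Jonas ∩ Ravi: 11:45-14:00, 17:15-18:00.
Mei ∩ Pablo ∩ Jonas ∩ Ravi ∩ Carol: 11:45-14:00, 17:30-18:00.
Mei ∩ Pablo ∩ Jonas ∩ Ravi ∩ Carol ∩ Hana: 11:45-14:00, 17:30-18:00.
Mei ∩ Pablo ∩ Jonas ∩ Ravi ∩ Carol ∩ Hana ∩ Ana: 11:45-13:00, 13:45-14:00, 17:30-18:00.
No common window is at least 90 minutes long.

none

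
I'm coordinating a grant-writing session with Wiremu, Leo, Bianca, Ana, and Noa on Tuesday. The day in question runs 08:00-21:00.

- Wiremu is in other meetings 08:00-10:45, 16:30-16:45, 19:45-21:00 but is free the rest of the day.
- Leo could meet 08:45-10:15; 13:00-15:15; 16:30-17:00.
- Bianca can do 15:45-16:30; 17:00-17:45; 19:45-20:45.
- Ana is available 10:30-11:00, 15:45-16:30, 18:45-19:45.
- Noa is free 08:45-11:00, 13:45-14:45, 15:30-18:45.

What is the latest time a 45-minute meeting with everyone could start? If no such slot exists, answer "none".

Wiremu free: 10:45-16:30, 16:45-19:45 (invert busy blocks within the working day).
Leo free: 08:45-10:15, 13:00-15:15, 16:30-17:00.
Bianca free: 15:45-16:30, 17:00-17:45, 19:45-20:45.
Ana free: 10:30-11:00, 15:45-16:30, 18:45-19:45.
Noa free: 08:45-11:00, 13:45-14:45, 15:30-18:45.
Wiremu ∩ Leo: 13:00-15:15, 16:45-17:00.
Wiremu ∩ Leo ∩ Bianca: ∅.
Wiremu ∩ Leo ∩ Bianca ∩ Ana: ∅.
Wiremu ∩ Leo ∩ Bianca ∩ Ana ∩ Noa: ∅.
There is no time when everyone is free.
No common window is at least 45 minutes long.

none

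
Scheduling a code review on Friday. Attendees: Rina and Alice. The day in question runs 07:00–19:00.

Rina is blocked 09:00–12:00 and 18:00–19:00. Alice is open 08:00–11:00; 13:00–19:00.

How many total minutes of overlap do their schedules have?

Rina free: 07:00-09:00, 12:00-18:00 (invert busy blocks within the working day).
Alice free: 08:00-11:00, 13:00-19:00.
Rina ∩ Alice: 08:00-09:00, 13:00-18:00.
Those are the intersection windows.
Summing the common windows: 60 + 300 = 360 minutes.

360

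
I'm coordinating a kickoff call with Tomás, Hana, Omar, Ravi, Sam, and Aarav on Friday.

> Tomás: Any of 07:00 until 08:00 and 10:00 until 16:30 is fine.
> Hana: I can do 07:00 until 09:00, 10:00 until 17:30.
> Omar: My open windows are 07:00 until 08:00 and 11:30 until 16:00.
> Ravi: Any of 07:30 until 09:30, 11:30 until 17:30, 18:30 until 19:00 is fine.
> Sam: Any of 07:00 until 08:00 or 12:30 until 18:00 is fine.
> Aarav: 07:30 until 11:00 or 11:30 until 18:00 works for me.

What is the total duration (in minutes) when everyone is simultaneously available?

Tomás ∩ Hana: 07:00-08:00, 10:00-16:30.
Tomás ∩ Hana ∩ Omar: 07:00-08:00, 11:30-16:00.
Tomás ∩ Hana ∩ Omar ∩ Ravi: 07:30-08:00, 11:30-16:00.
Tomás ∩ Hana ∩ Omar ∩ Ravi ∩ Sam: 07:30-08:00, 12:30-16:00.
Tomás ∩ Hana ∩ Omar ∩ Ravi ∩ Sam ∩ Aarav: 07:30-08:00, 12:30-16:00.
Summing the common windows: 30 + 210 = 240 minutes.

240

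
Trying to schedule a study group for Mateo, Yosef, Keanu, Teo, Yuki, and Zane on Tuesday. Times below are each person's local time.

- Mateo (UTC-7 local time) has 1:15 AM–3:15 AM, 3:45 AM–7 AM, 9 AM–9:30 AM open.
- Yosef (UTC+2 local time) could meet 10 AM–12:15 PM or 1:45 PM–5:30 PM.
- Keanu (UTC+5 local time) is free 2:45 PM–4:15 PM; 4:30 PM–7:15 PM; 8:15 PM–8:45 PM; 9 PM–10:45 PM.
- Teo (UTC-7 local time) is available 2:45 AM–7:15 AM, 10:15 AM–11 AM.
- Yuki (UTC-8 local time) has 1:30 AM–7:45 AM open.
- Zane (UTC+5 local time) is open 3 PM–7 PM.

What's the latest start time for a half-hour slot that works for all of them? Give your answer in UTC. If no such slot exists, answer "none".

Mateo in UTC: 08:15-10:15, 10:45-14:00, 16:00-16:30 (add 7h to convert from UTC-7).
Yosef in UTC: 08:00-10:15, 11:45-15:30 (subtract 2h to convert from UTC+2).
Keanu in UTC: 09:45-11:15, 11:30-14:15, 15:15-15:45, 16:00-17:45 (subtract 5h to convert from UTC+5).
Teo in UTC: 09:45-14:15, 17:15-18:00 (add 7h to convert from UTC-7).
Yuki in UTC: 09:30-15:45 (add 8h to convert from UTC-8).
Zane in UTC: 10:00-14:00 (subtract 5h to convert from UTC+5).
Mateo ∩ Yosef: 08:15-10:15, 11:45-14:00.
Mateo ∩ Yosef ∩ Keanu: 09:45-10:15, 11:45-14:00.
Mateo ∩ Yosef ∩ Keanu ∩ Teo: 09:45-10:15, 11:45-14:00.
Mateo ∩ Yosef ∩ Keanu ∩ Teo ∩ Yuki: 09:45-10:15, 11:45-14:00.
Mateo ∩ Yosef ∩ Keanu ∩ Teo ∩ Yuki ∩ Zane: 10:00-10:15, 11:45-14:00.
The last common window of at least 30 minutes is 11:45-14:00; a 30-minute meeting can start as late as 13:30 and still end by 14:00.

13:30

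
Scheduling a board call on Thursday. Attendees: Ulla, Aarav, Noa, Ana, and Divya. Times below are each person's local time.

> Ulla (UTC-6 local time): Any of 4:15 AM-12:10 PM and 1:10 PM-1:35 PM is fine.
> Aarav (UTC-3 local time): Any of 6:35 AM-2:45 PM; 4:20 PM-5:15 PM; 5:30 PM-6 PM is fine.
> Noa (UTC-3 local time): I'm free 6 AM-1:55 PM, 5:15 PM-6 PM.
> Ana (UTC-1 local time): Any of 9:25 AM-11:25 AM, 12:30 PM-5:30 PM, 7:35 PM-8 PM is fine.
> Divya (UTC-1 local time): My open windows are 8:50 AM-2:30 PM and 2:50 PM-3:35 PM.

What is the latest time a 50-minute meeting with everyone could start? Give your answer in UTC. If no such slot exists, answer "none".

14:40

Ulla in UTC: 10:15-18:10, 19:10-19:35 (add 6h to convert from UTC-6).
Aarav in UTC: 09:35-17:45, 19:20-20:15, 20:30-21:00 (add 3h to convert from UTC-3).
Noa in UTC: 09:00-16:55, 20:15-21:00 (add 3h to convert from UTC-3).
Ana in UTC: 10:25-12:25, 13:30-18:30, 20:35-21:00 (add 1h to convert from UTC-1).
Divya in UTC: 09:50-15:30, 15:50-16:35 (add 1h to convert from UTC-1).
Ulla ∩ Aarav: 10:15-17:45, 19:20-19:35.
Ulla ∩ Aarav ∩ Noa: 10:15-16:55.
Ulla ∩ Aarav ∩ Noa ∩ Ana: 10:25-12:25, 13:30-16:55.
Ulla ∩ Aarav ∩ Noa ∩ Ana ∩ Divya: 10:25-12:25, 13:30-15:30, 15:50-16:35.
Those are the intersection windows.
The last common window of at least 50 minutes is 13:30-15:30; a 50-minute meeting can start as late as 14:40 and still end by 15:30.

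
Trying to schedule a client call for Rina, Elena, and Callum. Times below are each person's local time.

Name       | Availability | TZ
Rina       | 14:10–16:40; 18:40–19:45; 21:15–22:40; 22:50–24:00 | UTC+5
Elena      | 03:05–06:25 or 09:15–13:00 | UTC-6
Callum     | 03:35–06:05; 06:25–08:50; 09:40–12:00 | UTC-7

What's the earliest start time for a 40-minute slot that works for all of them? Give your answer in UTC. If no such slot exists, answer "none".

10:35

Rina in UTC: 09:10-11:40, 13:40-14:45, 16:15-17:40, 17:50-19:00 (subtract 5h to convert from UTC+5).
Elena in UTC: 09:05-12:25, 15:15-19:00 (add 6h to convert from UTC-6).
Callum in UTC: 10:35-13:05, 13:25-15:50, 16:40-19:00 (add 7h to convert from UTC-7).
Rina ∩ Elena: 09:10-11:40, 16:15-17:40, 17:50-19:00.
Rina ∩ Elena ∩ Callum: 10:35-11:40, 16:40-17:40, 17:50-19:00.
So the common availability across everyone is 10:35-11:40, 16:40-17:40, 17:50-19:00.
The first common window of at least 40 minutes is 10:35-11:40, so the earliest start is 10:35.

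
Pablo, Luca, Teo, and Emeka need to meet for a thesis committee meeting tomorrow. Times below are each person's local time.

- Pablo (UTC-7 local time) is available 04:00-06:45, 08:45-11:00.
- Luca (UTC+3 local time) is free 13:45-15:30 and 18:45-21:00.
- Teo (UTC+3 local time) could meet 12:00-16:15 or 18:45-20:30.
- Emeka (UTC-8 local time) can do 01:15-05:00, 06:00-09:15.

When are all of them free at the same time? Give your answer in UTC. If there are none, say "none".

11:00-12:30, 15:45-17:15

Pablo in UTC: 11:00-13:45, 15:45-18:00 (add 7h to convert from UTC-7).
Luca in UTC: 10:45-12:30, 15:45-18:00 (subtract 3h to convert from UTC+3).
Teo in UTC: 09:00-13:15, 15:45-17:30 (subtract 3h to convert from UTC+3).
Emeka in UTC: 09:15-13:00, 14:00-17:15 (add 8h to convert from UTC-8).
Pablo ∩ Luca: 11:00-12:30, 15:45-18:00.
Pablo ∩ Luca ∩ Teo: 11:00-12:30, 15:45-17:30.
Pablo ∩ Luca ∩ Teo ∩ Emeka: 11:00-12:30, 15:45-17:15.
So the common availability across everyone is 11:00-12:30, 15:45-17:15.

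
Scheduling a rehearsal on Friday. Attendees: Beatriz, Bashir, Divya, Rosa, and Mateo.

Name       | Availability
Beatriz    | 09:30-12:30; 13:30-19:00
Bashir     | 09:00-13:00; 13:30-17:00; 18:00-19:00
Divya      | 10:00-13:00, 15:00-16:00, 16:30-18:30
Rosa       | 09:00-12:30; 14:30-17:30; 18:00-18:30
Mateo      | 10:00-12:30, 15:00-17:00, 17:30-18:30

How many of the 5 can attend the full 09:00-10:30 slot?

Bashir and Rosa can make the full 09:00-10:30 slot — that's 2.

2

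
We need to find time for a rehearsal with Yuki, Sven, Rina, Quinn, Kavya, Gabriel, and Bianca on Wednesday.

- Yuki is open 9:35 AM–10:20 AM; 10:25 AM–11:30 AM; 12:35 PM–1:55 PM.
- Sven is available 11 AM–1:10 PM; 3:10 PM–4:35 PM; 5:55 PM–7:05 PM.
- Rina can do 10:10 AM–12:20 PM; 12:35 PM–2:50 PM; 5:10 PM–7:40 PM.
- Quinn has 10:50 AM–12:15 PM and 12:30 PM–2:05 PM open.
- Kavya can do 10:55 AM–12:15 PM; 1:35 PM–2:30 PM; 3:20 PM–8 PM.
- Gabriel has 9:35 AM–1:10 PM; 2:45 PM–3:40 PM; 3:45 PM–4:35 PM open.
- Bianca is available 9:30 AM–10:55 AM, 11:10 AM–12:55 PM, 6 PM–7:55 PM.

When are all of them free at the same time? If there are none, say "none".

11:10-11:30

Yuki ∩ Sven: 11:00-11:30, 12:35-13:10.
Yuki ∩ Sven ∩ Rina: 11:00-11:30, 12:35-13:10.
Yuki ∩ Sven ∩ Rina ∩ Quinn: 11:00-11:30, 12:35-13:10.
Yuki ∩ Sven ∩ Rina ∩ Quinn ∩ Kavya: 11:00-11:30.
Yuki ∩ Sven ∩ Rina ∩ Quinn ∩ Kavya ∩ Gabriel: 11:00-11:30.
Yuki ∩ Sven ∩ Rina ∩ Quinn ∩ Kavya ∩ Gabriel ∩ Bianca: 11:10-11:30.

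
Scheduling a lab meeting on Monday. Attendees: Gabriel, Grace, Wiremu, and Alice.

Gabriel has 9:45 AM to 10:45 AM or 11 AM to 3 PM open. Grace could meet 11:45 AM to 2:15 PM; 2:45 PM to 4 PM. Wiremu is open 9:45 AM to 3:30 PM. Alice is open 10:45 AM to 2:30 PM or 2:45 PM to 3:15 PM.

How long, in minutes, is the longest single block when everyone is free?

Gabriel ∩ Grace: 11:45-14:15, 14:45-15:00.
Gabriel ∩ Grace ∩ Wiremu: 11:45-14:15, 14:45-15:00.
Gabriel ∩ Grace ∩ Wiremu ∩ Alice: 11:45-14:15, 14:45-15:00.
The longest is 11:45-14:15 at 150 minutes.

150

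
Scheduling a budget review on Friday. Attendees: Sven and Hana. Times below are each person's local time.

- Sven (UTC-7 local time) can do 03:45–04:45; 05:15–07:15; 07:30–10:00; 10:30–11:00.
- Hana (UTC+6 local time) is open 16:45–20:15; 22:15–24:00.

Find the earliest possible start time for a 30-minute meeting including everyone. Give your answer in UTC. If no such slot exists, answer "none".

10:45

Sven in UTC: 10:45-11:45, 12:15-14:15, 14:30-17:00, 17:30-18:00 (add 7h to convert from UTC-7).
Hana in UTC: 10:45-14:15, 16:15-18:00 (subtract 6h to convert from UTC+6).
Sven ∩ Hana: 10:45-11:45, 12:15-14:15, 16:15-17:00, 17:30-18:00.
The first common window of at least 30 minutes is 10:45-11:45, so the earliest start is 10:45.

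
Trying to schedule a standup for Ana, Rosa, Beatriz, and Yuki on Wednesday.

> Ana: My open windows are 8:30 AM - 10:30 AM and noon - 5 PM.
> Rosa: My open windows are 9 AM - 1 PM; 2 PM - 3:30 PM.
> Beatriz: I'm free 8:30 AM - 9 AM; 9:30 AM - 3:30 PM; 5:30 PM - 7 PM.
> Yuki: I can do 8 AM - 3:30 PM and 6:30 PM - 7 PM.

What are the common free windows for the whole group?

Ana ∩ Rosa: 09:00-10:30, 12:00-13:00, 14:00-15:30.
Ana ∩ Rosa ∩ Beatriz: 09:30-10:30, 12:00-13:00, 14:00-15:30.
Ana ∩ Rosa ∩ Beatriz ∩ Yuki: 09:30-10:30, 12:00-13:00, 14:00-15:30.

09:30-10:30, 12:00-13:00, 14:00-15:30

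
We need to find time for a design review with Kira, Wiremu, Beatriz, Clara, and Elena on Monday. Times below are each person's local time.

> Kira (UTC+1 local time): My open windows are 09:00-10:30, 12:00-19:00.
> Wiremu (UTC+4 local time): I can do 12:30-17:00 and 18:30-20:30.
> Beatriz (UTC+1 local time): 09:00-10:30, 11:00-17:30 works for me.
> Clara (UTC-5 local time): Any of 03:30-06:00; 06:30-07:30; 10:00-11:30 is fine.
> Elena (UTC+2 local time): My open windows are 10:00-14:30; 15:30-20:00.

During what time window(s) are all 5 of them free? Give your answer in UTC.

08:30-09:30, 11:30-12:30, 15:00-16:30

Kira in UTC: 08:00-09:30, 11:00-18:00 (subtract 1h to convert from UTC+1).
Wiremu in UTC: 08:30-13:00, 14:30-16:30 (subtract 4h to convert from UTC+4).
Beatriz in UTC: 08:00-09:30, 10:00-16:30 (subtract 1h to convert from UTC+1).
Clara in UTC: 08:30-11:00, 11:30-12:30, 15:00-16:30 (add 5h to convert from UTC-5).
Elena in UTC: 08:00-12:30, 13:30-18:00 (subtract 2h to convert from UTC+2).
Kira ∩ Wiremu: 08:30-09:30, 11:00-13:00, 14:30-16:30.
Kira ∩ Wiremu ∩ Beatriz: 08:30-09:30, 11:00-13:00, 14:30-16:30.
Kira ∩ Wiremu ∩ Beatriz ∩ Clara: 08:30-09:30, 11:30-12:30, 15:00-16:30.
Kira ∩ Wiremu ∩ Beatriz ∩ Clara ∩ Elena: 08:30-09:30, 11:30-12:30, 15:00-16:30.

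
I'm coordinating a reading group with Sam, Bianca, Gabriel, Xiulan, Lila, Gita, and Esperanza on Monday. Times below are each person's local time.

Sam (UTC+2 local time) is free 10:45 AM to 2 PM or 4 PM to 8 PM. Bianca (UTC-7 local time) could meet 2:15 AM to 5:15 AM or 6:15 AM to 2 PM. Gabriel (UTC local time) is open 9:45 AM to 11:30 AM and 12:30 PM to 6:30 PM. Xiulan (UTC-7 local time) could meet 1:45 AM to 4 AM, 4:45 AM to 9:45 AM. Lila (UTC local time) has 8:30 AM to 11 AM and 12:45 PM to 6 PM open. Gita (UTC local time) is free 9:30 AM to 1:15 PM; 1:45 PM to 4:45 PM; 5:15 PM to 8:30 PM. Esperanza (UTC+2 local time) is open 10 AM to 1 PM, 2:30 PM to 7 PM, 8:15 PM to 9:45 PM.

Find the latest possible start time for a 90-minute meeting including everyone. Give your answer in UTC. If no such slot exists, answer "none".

Sam in UTC: 08:45-12:00, 14:00-18:00 (subtract 2h to convert from UTC+2).
Bianca in UTC: 09:15-12:15, 13:15-21:00 (add 7h to convert from UTC-7).
Gabriel in UTC: 09:45-11:30, 12:30-18:30.
Xiulan in UTC: 08:45-11:00, 11:45-16:45 (add 7h to convert from UTC-7).
Lila in UTC: 08:30-11:00, 12:45-18:00.
Gita in UTC: 09:30-13:15, 13:45-16:45, 17:15-20:30.
Esperanza in UTC: 08:00-11:00, 12:30-17:00, 18:15-19:45 (subtract 2h to convert from UTC+2).
Sam ∩ Bianca: 09:15-12:00, 14:00-18:00.
Sam ∩ Bianca ∩ Gabriel: 09:45-11:30, 14:00-18:00.
Sam ∩ Bianca ∩ Gabriel ∩ Xiulan: 09:45-11:00, 14:00-16:45.
Sam ∩ Bianca ∩ Gabriel ∩ Xiulan ∩ Lila: 09:45-11:00, 14:00-16:45.
Sam ∩ Bianca ∩ Gabriel ∩ Xiulan ∩ Lila ∩ Gita: 09:45-11:00, 14:00-16:45.
Sam ∩ Bianca ∩ Gabriel ∩ Xiulan ∩ Lila ∩ Gita ∩ Esperanza: 09:45-11:00, 14:00-16:45.
Those are the intersection windows.
The last common window of at least 90 minutes is 14:00-16:45; a 90-minute meeting can start as late as 15:15 and still end by 16:45.

15:15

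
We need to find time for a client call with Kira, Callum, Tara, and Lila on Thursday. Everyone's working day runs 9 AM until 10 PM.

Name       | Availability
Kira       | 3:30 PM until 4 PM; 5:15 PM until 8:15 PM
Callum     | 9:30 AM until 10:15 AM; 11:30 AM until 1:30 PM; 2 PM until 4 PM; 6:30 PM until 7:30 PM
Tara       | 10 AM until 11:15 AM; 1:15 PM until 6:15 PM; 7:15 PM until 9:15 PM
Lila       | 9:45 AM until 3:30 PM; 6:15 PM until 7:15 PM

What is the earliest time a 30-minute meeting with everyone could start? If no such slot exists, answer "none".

none

Kira ∩ Callum: 15:30-16:00, 18:30-19:30.
Kira ∩ Callum ∩ Tara: 15:30-16:00, 19:15-19:30.
Kira ∩ Callum ∩ Tara ∩ Lila: ∅.
There is no time when everyone is free.
No common window is at least 30 minutes long.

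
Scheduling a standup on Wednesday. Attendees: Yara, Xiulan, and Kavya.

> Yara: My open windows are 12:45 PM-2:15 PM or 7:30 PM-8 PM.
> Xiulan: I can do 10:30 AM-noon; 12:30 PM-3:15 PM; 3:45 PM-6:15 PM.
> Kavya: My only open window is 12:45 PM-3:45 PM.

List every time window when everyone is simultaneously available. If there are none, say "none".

12:45-14:15

Yara ∩ Xiulan: 12:45-14:15.
Yara ∩ Xiulan ∩ Kavya: 12:45-14:15.
So the common availability across everyone is 12:45-14:15.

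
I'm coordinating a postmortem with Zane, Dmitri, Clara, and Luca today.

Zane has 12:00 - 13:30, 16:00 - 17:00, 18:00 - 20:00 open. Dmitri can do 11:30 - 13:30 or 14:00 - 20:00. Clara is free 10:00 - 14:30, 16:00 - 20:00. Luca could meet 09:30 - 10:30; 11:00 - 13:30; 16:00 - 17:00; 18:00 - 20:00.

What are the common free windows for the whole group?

Zane ∩ Dmitri: 12:00-13:30, 16:00-17:00, 18:00-20:00.
Zane ∩ Dmitri ∩ Clara: 12:00-13:30, 16:00-17:00, 18:00-20:00.
Zane ∩ Dmitri ∩ Clara ∩ Luca: 12:00-13:30, 16:00-17:00, 18:00-20:00.
Those are the intersection windows.

12:00-13:30, 16:00-17:00, 18:00-20:00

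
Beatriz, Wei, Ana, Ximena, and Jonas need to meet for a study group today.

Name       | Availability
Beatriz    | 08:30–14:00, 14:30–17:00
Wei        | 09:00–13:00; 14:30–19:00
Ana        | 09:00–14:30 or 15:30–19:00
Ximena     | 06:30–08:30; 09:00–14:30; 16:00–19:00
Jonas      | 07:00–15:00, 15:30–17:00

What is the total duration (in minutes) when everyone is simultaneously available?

Beatriz ∩ Wei: 09:00-13:00, 14:30-17:00.
Beatriz ∩ Wei ∩ Ana: 09:00-13:00, 15:30-17:00.
Beatriz ∩ Wei ∩ Ana ∩ Ximena: 09:00-13:00, 16:00-17:00.
Beatriz ∩ Wei ∩ Ana ∩ Ximena ∩ Jonas: 09:00-13:00, 16:00-17:00.
So the common availability across everyone is 09:00-13:00, 16:00-17:00.
Summing the common windows: 240 + 60 = 300 minutes.

300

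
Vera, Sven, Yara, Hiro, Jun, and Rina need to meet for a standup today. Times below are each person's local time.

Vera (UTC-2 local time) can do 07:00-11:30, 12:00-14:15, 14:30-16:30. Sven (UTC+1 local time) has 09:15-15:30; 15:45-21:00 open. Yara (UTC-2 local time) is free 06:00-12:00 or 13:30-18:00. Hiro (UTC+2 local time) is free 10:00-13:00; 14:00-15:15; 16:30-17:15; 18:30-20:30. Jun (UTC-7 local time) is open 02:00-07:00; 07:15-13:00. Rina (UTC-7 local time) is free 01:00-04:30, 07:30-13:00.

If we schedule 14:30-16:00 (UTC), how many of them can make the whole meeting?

3

Vera in UTC: 09:00-13:30, 14:00-16:15, 16:30-18:30 (add 2h to convert from UTC-2).
Sven in UTC: 08:15-14:30, 14:45-20:00 (subtract 1h to convert from UTC+1).
Yara in UTC: 08:00-14:00, 15:30-20:00 (add 2h to convert from UTC-2).
Hiro in UTC: 08:00-11:00, 12:00-13:15, 14:30-15:15, 16:30-18:30 (subtract 2h to convert from UTC+2).
Jun in UTC: 09:00-14:00, 14:15-20:00 (add 7h to convert from UTC-7).
Rina in UTC: 08:00-11:30, 14:30-20:00 (add 7h to convert from UTC-7).
Vera, Jun, and Rina can make the full 14:30-16:00 slot — that's 3.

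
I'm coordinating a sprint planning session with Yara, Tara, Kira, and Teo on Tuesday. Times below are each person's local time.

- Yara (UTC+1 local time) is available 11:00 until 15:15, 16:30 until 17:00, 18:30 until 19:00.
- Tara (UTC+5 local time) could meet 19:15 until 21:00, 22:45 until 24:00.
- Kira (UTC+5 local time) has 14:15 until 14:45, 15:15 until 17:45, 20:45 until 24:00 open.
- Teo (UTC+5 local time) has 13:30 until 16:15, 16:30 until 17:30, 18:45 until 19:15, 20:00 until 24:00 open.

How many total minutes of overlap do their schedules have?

30

Yara in UTC: 10:00-14:15, 15:30-16:00, 17:30-18:00 (subtract 1h to convert from UTC+1).
Tara in UTC: 14:15-16:00, 17:45-19:00 (subtract 5h to convert from UTC+5).
Kira in UTC: 09:15-09:45, 10:15-12:45, 15:45-19:00 (subtract 5h to convert from UTC+5).
Teo in UTC: 08:30-11:15, 11:30-12:30, 13:45-14:15, 15:00-19:00 (subtract 5h to convert from UTC+5).
Yara ∩ Tara: 15:30-16:00, 17:45-18:00.
Yara ∩ Tara ∩ Kira: 15:45-16:00, 17:45-18:00.
Yara ∩ Tara ∩ Kira ∩ Teo: 15:45-16:00, 17:45-18:00.
Those are the intersection windows.
Summing the common windows: 15 + 15 = 30 minutes.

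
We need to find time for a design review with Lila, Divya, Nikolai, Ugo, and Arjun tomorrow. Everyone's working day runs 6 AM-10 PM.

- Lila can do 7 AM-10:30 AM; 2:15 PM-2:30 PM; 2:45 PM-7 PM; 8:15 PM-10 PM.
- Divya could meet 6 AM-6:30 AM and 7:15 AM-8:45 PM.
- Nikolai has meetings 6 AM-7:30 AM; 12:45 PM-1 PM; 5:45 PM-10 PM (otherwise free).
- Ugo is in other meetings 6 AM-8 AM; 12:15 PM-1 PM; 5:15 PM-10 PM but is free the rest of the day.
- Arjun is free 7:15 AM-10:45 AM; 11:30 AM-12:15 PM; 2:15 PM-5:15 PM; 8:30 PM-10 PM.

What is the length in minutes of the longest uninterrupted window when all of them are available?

150

Lila free: 07:00-10:30, 14:15-14:30, 14:45-19:00, 20:15-22:00.
Divya free: 06:00-06:30, 07:15-20:45.
Nikolai free: 07:30-12:45, 13:00-17:45 (invert busy blocks within the working day).
Ugo free: 08:00-12:15, 13:00-17:15 (invert busy blocks within the working day).
Arjun free: 07:15-10:45, 11:30-12:15, 14:15-17:15, 20:30-22:00.
Lila ∩ Divya: 07:15-10:30, 14:15-14:30, 14:45-19:00, 20:15-20:45.
Lila ∩ Divya ∩ Nikolai: 07:30-10:30, 14:15-14:30, 14:45-17:45.
Lila ∩ Divya ∩ Nikolai ∩ Ugo: 08:00-10:30, 14:15-14:30, 14:45-17:15.
Lila ∩ Divya ∩ Nikolai ∩ Ugo ∩ Arjun: 08:00-10:30, 14:15-14:30, 14:45-17:15.
Those are the intersection windows.
The longest is 08:00-10:30 at 150 minutes.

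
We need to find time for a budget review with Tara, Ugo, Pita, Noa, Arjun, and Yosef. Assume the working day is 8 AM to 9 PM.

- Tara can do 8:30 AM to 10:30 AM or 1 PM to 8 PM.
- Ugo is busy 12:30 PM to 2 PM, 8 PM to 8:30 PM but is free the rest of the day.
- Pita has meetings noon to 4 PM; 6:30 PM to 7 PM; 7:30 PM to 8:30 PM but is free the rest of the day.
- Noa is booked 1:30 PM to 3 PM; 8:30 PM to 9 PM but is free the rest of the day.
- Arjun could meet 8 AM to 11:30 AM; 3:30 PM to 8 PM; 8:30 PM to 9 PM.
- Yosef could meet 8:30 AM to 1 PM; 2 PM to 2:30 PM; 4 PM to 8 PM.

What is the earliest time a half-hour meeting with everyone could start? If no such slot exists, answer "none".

08:30

Tara free: 08:30-10:30, 13:00-20:00.
Ugo free: 08:00-12:30, 14:00-20:00, 20:30-21:00 (invert busy blocks within the working day).
Pita free: 08:00-12:00, 16:00-18:30, 19:00-19:30, 20:30-21:00 (invert busy blocks within the working day).
Noa free: 08:00-13:30, 15:00-20:30 (invert busy blocks within the working day).
Arjun free: 08:00-11:30, 15:30-20:00, 20:30-21:00.
Yosef free: 08:30-13:00, 14:00-14:30, 16:00-20:00.
Tara ∩ Ugo: 08:30-10:30, 14:00-20:00.
Tara ∩ Ugo ∩ Pita: 08:30-10:30, 16:00-18:30, 19:00-19:30.
Tara ∩ Ugo ∩ Pita ∩ Noa: 08:30-10:30, 16:00-18:30, 19:00-19:30.
Tara ∩ Ugo ∩ Pita ∩ Noa ∩ Arjun: 08:30-10:30, 16:00-18:30, 19:00-19:30.
Tara ∩ Ugo ∩ Pita ∩ Noa ∩ Arjun ∩ Yosef: 08:30-10:30, 16:00-18:30, 19:00-19:30.
The first common window of at least 30 minutes is 08:30-10:30, so the earliest start is 08:30.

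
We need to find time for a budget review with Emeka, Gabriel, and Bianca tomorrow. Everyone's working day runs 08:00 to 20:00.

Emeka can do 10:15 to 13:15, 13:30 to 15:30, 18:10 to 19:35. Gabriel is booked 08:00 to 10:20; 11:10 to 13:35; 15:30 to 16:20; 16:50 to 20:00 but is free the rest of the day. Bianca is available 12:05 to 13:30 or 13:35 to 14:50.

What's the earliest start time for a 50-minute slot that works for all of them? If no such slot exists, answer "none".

13:35

Emeka free: 10:15-13:15, 13:30-15:30, 18:10-19:35.
Gabriel free: 10:20-11:10, 13:35-15:30, 16:20-16:50 (invert busy blocks within the working day).
Bianca free: 12:05-13:30, 13:35-14:50.
Emeka ∩ Gabriel: 10:20-11:10, 13:35-15:30.
Emeka ∩ Gabriel ∩ Bianca: 13:35-14:50.
The first common window of at least 50 minutes is 13:35-14:50, so the earliest start is 13:35.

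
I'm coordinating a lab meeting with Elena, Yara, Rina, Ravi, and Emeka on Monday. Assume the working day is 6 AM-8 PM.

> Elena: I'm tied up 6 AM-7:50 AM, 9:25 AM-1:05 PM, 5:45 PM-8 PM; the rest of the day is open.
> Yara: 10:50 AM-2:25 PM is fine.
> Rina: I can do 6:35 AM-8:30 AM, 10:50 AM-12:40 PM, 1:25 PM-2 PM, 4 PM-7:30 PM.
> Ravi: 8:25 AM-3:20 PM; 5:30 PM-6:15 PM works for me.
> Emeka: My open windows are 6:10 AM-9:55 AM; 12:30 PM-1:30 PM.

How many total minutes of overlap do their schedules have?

5

Elena free: 07:50-09:25, 13:05-17:45 (invert busy blocks within the working day).
Yara free: 10:50-14:25.
Rina free: 06:35-08:30, 10:50-12:40, 13:25-14:00, 16:00-19:30.
Ravi free: 08:25-15:20, 17:30-18:15.
Emeka free: 06:10-09:55, 12:30-13:30.
Elena ∩ Yara: 13:05-14:25.
Elena ∩ Yara ∩ Rina: 13:25-14:00.
Elena ∩ Yara ∩ Rina ∩ Ravi: 13:25-14:00.
Elena ∩ Yara ∩ Rina ∩ Ravi ∩ Emeka: 13:25-13:30.
That's a single block of 5 minutes.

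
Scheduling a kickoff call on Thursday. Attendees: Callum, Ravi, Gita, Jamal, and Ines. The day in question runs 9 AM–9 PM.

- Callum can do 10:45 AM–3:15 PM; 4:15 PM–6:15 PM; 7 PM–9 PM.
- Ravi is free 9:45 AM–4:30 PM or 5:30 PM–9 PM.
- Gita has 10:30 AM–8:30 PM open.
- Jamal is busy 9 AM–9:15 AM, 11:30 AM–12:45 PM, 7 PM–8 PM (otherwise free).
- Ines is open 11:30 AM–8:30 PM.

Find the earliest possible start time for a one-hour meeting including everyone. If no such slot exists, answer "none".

Callum free: 10:45-15:15, 16:15-18:15, 19:00-21:00.
Ravi free: 09:45-16:30, 17:30-21:00.
Gita free: 10:30-20:30.
Jamal free: 09:15-11:30, 12:45-19:00, 20:00-21:00 (invert busy blocks within the working day).
Ines free: 11:30-20:30.
Callum ∩ Ravi: 10:45-15:15, 16:15-16:30, 17:30-18:15, 19:00-21:00.
Callum ∩ Ravi ∩ Gita: 10:45-15:15, 16:15-16:30, 17:30-18:15, 19:00-20:30.
Callum ∩ Ravi ∩ Gita ∩ Jamal: 10:45-11:30, 12:45-15:15, 16:15-16:30, 17:30-18:15, 20:00-20:30.
Callum ∩ Ravi ∩ Gita ∩ Jamal ∩ Ines: 12:45-15:15, 16:15-16:30, 17:30-18:15, 20:00-20:30.
Those are the intersection windows.
The first common window of at least 60 minutes is 12:45-15:15, so the earliest start is 12:45.

12:45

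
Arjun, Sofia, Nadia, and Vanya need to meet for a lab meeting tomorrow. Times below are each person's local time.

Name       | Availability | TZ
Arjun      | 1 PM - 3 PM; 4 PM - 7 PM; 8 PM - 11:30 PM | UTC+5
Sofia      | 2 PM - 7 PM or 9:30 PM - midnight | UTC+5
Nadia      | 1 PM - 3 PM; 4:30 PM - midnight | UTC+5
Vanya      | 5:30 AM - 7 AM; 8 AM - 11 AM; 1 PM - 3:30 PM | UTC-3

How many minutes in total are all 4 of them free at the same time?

330

Arjun in UTC: 08:00-10:00, 11:00-14:00, 15:00-18:30 (subtract 5h to convert from UTC+5).
Sofia in UTC: 09:00-14:00, 16:30-19:00 (subtract 5h to convert from UTC+5).
Nadia in UTC: 08:00-10:00, 11:30-19:00 (subtract 5h to convert from UTC+5).
Vanya in UTC: 08:30-10:00, 11:00-14:00, 16:00-18:30 (add 3h to convert from UTC-3).
Arjun ∩ Sofia: 09:00-10:00, 11:00-14:00, 16:30-18:30.
Arjun ∩ Sofia ∩ Nadia: 09:00-10:00, 11:30-14:00, 16:30-18:30.
Arjun ∩ Sofia ∩ Nadia ∩ Vanya: 09:00-10:00, 11:30-14:00, 16:30-18:30.
Those are the intersection windows.
Summing the common windows: 60 + 150 + 120 = 330 minutes.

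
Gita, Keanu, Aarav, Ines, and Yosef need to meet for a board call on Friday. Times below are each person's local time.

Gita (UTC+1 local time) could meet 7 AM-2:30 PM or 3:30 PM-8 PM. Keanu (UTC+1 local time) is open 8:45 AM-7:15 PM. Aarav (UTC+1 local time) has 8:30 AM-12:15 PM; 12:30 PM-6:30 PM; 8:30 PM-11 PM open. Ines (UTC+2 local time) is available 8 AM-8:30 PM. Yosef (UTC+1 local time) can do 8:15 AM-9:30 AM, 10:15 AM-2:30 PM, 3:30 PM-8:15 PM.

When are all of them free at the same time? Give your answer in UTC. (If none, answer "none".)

07:45-08:30, 09:15-11:15, 11:30-13:30, 14:30-17:30

Gita in UTC: 06:00-13:30, 14:30-19:00 (subtract 1h to convert from UTC+1).
Keanu in UTC: 07:45-18:15 (subtract 1h to convert from UTC+1).
Aarav in UTC: 07:30-11:15, 11:30-17:30, 19:30-22:00 (subtract 1h to convert from UTC+1).
Ines in UTC: 06:00-18:30 (subtract 2h to convert from UTC+2).
Yosef in UTC: 07:15-08:30, 09:15-13:30, 14:30-19:15 (subtract 1h to convert from UTC+1).
Gita ∩ Keanu: 07:45-13:30, 14:30-18:15.
Gita ∩ Keanu ∩ Aarav: 07:45-11:15, 11:30-13:30, 14:30-17:30.
Gita ∩ Keanu ∩ Aarav ∩ Ines: 07:45-11:15, 11:30-13:30, 14:30-17:30.
Gita ∩ Keanu ∩ Aarav ∩ Ines ∩ Yosef: 07:45-08:30, 09:15-11:15, 11:30-13:30, 14:30-17:30.
So the common availability across everyone is 07:45-08:30, 09:15-11:15, 11:30-13:30, 14:30-17:30.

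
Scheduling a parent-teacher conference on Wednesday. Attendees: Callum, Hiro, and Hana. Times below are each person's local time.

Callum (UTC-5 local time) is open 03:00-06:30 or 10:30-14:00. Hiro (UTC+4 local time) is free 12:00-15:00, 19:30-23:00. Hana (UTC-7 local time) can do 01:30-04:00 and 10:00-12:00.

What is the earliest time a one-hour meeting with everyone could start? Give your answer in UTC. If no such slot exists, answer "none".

08:30

Callum in UTC: 08:00-11:30, 15:30-19:00 (add 5h to convert from UTC-5).
Hiro in UTC: 08:00-11:00, 15:30-19:00 (subtract 4h to convert from UTC+4).
Hana in UTC: 08:30-11:00, 17:00-19:00 (add 7h to convert from UTC-7).
Callum ∩ Hiro: 08:00-11:00, 15:30-19:00.
Callum ∩ Hiro ∩ Hana: 08:30-11:00, 17:00-19:00.
The first common window of at least 60 minutes is 08:30-11:00, so the earliest start is 08:30.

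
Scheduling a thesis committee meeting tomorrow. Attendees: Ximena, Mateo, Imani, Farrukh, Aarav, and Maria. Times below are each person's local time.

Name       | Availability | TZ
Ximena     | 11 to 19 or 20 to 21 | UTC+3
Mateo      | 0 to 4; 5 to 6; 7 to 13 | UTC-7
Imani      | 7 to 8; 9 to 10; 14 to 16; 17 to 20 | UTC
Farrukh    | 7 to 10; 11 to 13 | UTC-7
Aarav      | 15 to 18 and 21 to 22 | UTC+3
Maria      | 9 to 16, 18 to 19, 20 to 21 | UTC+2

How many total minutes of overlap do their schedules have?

Ximena in UTC: 08:00-16:00, 17:00-18:00 (subtract 3h to convert from UTC+3).
Mateo in UTC: 07:00-11:00, 12:00-13:00, 14:00-20:00 (add 7h to convert from UTC-7).
Imani in UTC: 07:00-08:00, 09:00-10:00, 14:00-16:00, 17:00-20:00.
Farrukh in UTC: 14:00-17:00, 18:00-20:00 (add 7h to convert from UTC-7).
Aarav in UTC: 12:00-15:00, 18:00-19:00 (subtract 3h to convert from UTC+3).
Maria in UTC: 07:00-14:00, 16:00-17:00, 18:00-19:00 (subtract 2h to convert from UTC+2).
Ximena ∩ Mateo: 08:00-11:00, 12:00-13:00, 14:00-16:00, 17:00-18:00.
Ximena ∩ Mateo ∩ Imani: 09:00-10:00, 14:00-16:00, 17:00-18:00.
Ximena ∩ Mateo ∩ Imani ∩ Farrukh: 14:00-16:00.
Ximena ∩ Mateo ∩ Imani ∩ Farrukh ∩ Aarav: 14:00-15:00.
Ximena ∩ Mateo ∩ Imani ∩ Farrukh ∩ Aarav ∩ Maria: ∅.
There is no time when everyone is free.
There is no common window, so the total is 0 minutes.

0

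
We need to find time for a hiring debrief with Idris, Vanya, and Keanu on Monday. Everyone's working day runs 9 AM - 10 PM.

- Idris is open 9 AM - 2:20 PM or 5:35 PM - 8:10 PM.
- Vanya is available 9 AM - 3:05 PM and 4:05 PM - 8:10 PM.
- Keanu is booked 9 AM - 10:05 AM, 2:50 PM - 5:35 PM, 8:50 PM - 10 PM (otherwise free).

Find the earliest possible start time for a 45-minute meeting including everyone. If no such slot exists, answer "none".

Idris free: 09:00-14:20, 17:35-20:10.
Vanya free: 09:00-15:05, 16:05-20:10.
Keanu free: 10:05-14:50, 17:35-20:50 (invert busy blocks within the working day).
Idris ∩ Vanya: 09:00-14:20, 17:35-20:10.
Idris ∩ Vanya ∩ Keanu: 10:05-14:20, 17:35-20:10.
So the common availability across everyone is 10:05-14:20, 17:35-20:10.
The first common window of at least 45 minutes is 10:05-14:20, so the earliest start is 10:05.

10:05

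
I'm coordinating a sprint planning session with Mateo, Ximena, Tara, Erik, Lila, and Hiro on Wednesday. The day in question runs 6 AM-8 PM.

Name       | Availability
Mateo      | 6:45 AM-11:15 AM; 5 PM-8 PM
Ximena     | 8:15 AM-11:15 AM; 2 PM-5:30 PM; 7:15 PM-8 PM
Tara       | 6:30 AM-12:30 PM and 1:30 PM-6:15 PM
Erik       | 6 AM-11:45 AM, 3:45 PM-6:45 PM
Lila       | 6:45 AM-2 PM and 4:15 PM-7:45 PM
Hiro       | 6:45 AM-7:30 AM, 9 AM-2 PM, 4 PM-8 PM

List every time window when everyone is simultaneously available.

09:00-11:15, 17:00-17:30

Mateo ∩ Ximena: 08:15-11:15, 17:00-17:30, 19:15-20:00.
Mateo ∩ Ximena ∩ Tara: 08:15-11:15, 17:00-17:30.
Mateo ∩ Ximena ∩ Tara ∩ Erik: 08:15-11:15, 17:00-17:30.
Mateo ∩ Ximena ∩ Tara ∩ Erik ∩ Lila: 08:15-11:15, 17:00-17:30.
Mateo ∩ Ximena ∩ Tara ∩ Erik ∩ Lila ∩ Hiro: 09:00-11:15, 17:00-17:30.
So the common availability across everyone is 09:00-11:15, 17:00-17:30.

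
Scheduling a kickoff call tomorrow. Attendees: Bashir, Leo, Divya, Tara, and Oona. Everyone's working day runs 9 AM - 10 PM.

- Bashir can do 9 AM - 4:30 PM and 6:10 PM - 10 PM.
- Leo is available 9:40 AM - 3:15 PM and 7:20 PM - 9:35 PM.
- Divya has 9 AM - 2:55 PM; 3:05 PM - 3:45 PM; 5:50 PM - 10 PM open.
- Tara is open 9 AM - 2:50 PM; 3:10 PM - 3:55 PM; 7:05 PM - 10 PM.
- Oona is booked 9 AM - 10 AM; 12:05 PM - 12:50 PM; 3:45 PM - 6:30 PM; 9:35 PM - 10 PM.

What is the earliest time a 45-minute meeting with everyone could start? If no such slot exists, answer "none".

Bashir free: 09:00-16:30, 18:10-22:00.
Leo free: 09:40-15:15, 19:20-21:35.
Divya free: 09:00-14:55, 15:05-15:45, 17:50-22:00.
Tara free: 09:00-14:50, 15:10-15:55, 19:05-22:00.
Oona free: 10:00-12:05, 12:50-15:45, 18:30-21:35 (invert busy blocks within the working day).
Bashir ∩ Leo: 09:40-15:15, 19:20-21:35.
Bashir ∩ Leo ∩ Divya: 09:40-14:55, 15:05-15:15, 19:20-21:35.
Bashir ∩ Leo ∩ Divya ∩ Tara: 09:40-14:50, 15:10-15:15, 19:20-21:35.
Bashir ∩ Leo ∩ Divya ∩ Tara ∩ Oona: 10:00-12:05, 12:50-14:50, 15:10-15:15, 19:20-21:35.
Those are the intersection windows.
The first common window of at least 45 minutes is 10:00-12:05, so the earliest start is 10:00.

10:00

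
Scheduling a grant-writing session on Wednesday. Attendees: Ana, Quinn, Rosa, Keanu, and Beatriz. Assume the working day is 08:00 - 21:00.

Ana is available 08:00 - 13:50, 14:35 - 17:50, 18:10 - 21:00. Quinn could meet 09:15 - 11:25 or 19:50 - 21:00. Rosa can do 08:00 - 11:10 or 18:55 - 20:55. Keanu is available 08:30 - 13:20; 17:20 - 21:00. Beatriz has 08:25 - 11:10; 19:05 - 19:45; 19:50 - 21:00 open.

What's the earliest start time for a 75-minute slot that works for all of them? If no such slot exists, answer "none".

Ana ∩ Quinn: 09:15-11:25, 19:50-21:00.
Ana ∩ Quinn ∩ Rosa: 09:15-11:10, 19:50-20:55.
Ana ∩ Quinn ∩ Rosa ∩ Keanu: 09:15-11:10, 19:50-20:55.
Ana ∩ Quinn ∩ Rosa ∩ Keanu ∩ Beatriz: 09:15-11:10, 19:50-20:55.
The first common window of at least 75 minutes is 09:15-11:10, so the earliest start is 09:15.

09:15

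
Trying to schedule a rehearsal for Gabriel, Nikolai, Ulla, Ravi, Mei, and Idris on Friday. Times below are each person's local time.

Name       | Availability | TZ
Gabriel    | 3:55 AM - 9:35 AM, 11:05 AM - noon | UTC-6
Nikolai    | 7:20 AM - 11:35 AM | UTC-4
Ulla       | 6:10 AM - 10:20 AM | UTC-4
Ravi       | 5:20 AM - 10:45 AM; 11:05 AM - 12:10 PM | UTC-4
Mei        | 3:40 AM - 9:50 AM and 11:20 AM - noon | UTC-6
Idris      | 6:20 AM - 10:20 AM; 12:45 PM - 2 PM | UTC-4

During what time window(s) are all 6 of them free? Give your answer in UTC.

Gabriel in UTC: 09:55-15:35, 17:05-18:00 (add 6h to convert from UTC-6).
Nikolai in UTC: 11:20-15:35 (add 4h to convert from UTC-4).
Ulla in UTC: 10:10-14:20 (add 4h to convert from UTC-4).
Ravi in UTC: 09:20-14:45, 15:05-16:10 (add 4h to convert from UTC-4).
Mei in UTC: 09:40-15:50, 17:20-18:00 (add 6h to convert from UTC-6).
Idris in UTC: 10:20-14:20, 16:45-18:00 (add 4h to convert from UTC-4).
Gabriel ∩ Nikolai: 11:20-15:35.
Gabriel ∩ Nikolai ∩ Ulla: 11:20-14:20.
Gabriel ∩ Nikolai ∩ Ulla ∩ Ravi: 11:20-14:20.
Gabriel ∩ Nikolai ∩ Ulla ∩ Ravi ∩ Mei: 11:20-14:20.
Gabriel ∩ Nikolai ∩ Ulla ∩ Ravi ∩ Mei ∩ Idris: 11:20-14:20.

11:20-14:20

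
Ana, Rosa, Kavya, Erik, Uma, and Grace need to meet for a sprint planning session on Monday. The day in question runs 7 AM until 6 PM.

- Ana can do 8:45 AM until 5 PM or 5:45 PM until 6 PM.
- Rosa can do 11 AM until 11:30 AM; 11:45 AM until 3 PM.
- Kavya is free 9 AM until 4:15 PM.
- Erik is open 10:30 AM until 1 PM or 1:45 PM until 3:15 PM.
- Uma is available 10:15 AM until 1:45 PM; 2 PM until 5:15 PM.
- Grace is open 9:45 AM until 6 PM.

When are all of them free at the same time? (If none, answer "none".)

11:00-11:30, 11:45-13:00, 14:00-15:00

Ana ∩ Rosa: 11:00-11:30, 11:45-15:00.
Ana ∩ Rosa ∩ Kavya: 11:00-11:30, 11:45-15:00.
Ana ∩ Rosa ∩ Kavya ∩ Erik: 11:00-11:30, 11:45-13:00, 13:45-15:00.
Ana ∩ Rosa ∩ Kavya ∩ Erik ∩ Uma: 11:00-11:30, 11:45-13:00, 14:00-15:00.
Ana ∩ Rosa ∩ Kavya ∩ Erik ∩ Uma ∩ Grace: 11:00-11:30, 11:45-13:00, 14:00-15:00.
Those are the intersection windows.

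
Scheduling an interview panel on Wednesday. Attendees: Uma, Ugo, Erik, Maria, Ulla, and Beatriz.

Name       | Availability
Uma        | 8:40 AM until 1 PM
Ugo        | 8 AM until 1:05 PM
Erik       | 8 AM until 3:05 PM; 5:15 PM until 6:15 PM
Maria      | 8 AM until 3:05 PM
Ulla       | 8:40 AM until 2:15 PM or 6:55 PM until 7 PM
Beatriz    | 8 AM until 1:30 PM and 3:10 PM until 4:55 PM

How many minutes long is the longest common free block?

260

Uma ∩ Ugo: 08:40-13:00.
Uma ∩ Ugo ∩ Erik: 08:40-13:00.
Uma ∩ Ugo ∩ Erik ∩ Maria: 08:40-13:00.
Uma ∩ Ugo ∩ Erik ∩ Maria ∩ Ulla: 08:40-13:00.
Uma ∩ Ugo ∩ Erik ∩ Maria ∩ Ulla ∩ Beatriz: 08:40-13:00.
The longest is 08:40-13:00 at 260 minutes.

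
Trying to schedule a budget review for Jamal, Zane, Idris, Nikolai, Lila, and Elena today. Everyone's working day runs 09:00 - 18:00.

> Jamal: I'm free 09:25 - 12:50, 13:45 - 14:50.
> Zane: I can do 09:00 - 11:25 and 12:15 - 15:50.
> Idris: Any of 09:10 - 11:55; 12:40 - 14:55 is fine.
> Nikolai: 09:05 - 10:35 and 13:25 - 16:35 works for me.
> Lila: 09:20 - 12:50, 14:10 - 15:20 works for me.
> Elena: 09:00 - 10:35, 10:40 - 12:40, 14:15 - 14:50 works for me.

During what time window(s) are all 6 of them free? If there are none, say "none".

09:25-10:35, 14:15-14:50

Jamal ∩ Zane: 09:25-11:25, 12:15-12:50, 13:45-14:50.
Jamal ∩ Zane ∩ Idris: 09:25-11:25, 12:40-12:50, 13:45-14:50.
Jamal ∩ Zane ∩ Idris ∩ Nikolai: 09:25-10:35, 13:45-14:50.
Jamal ∩ Zane ∩ Idris ∩ Nikolai ∩ Lila: 09:25-10:35, 14:10-14:50.
Jamal ∩ Zane ∩ Idris ∩ Nikolai ∩ Lila ∩ Elena: 09:25-10:35, 14:15-14:50.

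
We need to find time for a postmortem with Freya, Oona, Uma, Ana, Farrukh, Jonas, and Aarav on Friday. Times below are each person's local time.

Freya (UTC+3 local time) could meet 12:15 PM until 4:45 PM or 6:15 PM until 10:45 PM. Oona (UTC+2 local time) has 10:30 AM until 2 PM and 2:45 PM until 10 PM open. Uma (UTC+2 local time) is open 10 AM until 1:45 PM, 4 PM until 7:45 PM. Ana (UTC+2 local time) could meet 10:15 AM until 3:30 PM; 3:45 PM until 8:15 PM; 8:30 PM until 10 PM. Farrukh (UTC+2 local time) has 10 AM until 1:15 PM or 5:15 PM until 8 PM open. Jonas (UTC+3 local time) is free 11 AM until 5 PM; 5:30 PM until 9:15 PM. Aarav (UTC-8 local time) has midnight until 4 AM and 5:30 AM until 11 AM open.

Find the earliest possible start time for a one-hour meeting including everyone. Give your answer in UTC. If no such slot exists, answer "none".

09:15

Freya in UTC: 09:15-13:45, 15:15-19:45 (subtract 3h to convert from UTC+3).
Oona in UTC: 08:30-12:00, 12:45-20:00 (subtract 2h to convert from UTC+2).
Uma in UTC: 08:00-11:45, 14:00-17:45 (subtract 2h to convert from UTC+2).
Ana in UTC: 08:15-13:30, 13:45-18:15, 18:30-20:00 (subtract 2h to convert from UTC+2).
Farrukh in UTC: 08:00-11:15, 15:15-18:00 (subtract 2h to convert from UTC+2).
Jonas in UTC: 08:00-14:00, 14:30-18:15 (subtract 3h to convert from UTC+3).
Aarav in UTC: 08:00-12:00, 13:30-19:00 (add 8h to convert from UTC-8).
Freya ∩ Oona: 09:15-12:00, 12:45-13:45, 15:15-19:45.
Freya ∩ Oona ∩ Uma: 09:15-11:45, 15:15-17:45.
Freya ∩ Oona ∩ Uma ∩ Ana: 09:15-11:45, 15:15-17:45.
Freya ∩ Oona ∩ Uma ∩ Ana ∩ Farrukh: 09:15-11:15, 15:15-17:45.
Freya ∩ Oona ∩ Uma ∩ Ana ∩ Farrukh ∩ Jonas: 09:15-11:15, 15:15-17:45.
Freya ∩ Oona ∩ Uma ∩ Ana ∩ Farrukh ∩ Jonas ∩ Aarav: 09:15-11:15, 15:15-17:45.
The first common window of at least 60 minutes is 09:15-11:15, so the earliest start is 09:15.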